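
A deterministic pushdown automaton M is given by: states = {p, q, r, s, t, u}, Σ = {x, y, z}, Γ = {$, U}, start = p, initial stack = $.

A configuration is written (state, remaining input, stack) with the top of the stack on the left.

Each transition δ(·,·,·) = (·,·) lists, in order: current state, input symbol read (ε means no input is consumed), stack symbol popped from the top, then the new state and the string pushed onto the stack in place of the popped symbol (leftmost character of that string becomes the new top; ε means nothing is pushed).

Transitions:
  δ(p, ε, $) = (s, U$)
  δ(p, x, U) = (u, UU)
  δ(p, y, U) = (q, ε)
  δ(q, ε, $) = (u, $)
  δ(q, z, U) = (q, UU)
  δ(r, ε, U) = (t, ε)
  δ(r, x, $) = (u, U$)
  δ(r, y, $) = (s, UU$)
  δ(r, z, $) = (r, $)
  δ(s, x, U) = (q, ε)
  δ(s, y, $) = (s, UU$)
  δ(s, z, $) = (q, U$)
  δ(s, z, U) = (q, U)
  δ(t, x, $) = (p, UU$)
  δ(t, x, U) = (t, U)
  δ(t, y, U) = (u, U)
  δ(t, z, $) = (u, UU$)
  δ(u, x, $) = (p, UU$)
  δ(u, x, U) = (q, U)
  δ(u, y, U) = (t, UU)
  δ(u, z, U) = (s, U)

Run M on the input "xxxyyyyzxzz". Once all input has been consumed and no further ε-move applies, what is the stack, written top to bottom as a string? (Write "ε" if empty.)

UUUUUU$

(p, xxxyyyyzxzz, $) ⊢ (s, xxxyyyyzxzz, U$) ⊢ (q, xxyyyyzxzz, $) ⊢ (u, xxyyyyzxzz, $) ⊢ (p, xyyyyzxzz, UU$) ⊢ (u, yyyyzxzz, UUU$) ⊢ (t, yyyzxzz, UUUU$) ⊢ (u, yyzxzz, UUUU$) ⊢ (t, yzxzz, UUUUU$) ⊢ (u, zxzz, UUUUU$) ⊢ (s, xzz, UUUUU$) ⊢ (q, zz, UUUU$) ⊢ (q, z, UUUUU$) ⊢ (q, ε, UUUUUU$)
All input consumed in state q with stack UUUUUU$.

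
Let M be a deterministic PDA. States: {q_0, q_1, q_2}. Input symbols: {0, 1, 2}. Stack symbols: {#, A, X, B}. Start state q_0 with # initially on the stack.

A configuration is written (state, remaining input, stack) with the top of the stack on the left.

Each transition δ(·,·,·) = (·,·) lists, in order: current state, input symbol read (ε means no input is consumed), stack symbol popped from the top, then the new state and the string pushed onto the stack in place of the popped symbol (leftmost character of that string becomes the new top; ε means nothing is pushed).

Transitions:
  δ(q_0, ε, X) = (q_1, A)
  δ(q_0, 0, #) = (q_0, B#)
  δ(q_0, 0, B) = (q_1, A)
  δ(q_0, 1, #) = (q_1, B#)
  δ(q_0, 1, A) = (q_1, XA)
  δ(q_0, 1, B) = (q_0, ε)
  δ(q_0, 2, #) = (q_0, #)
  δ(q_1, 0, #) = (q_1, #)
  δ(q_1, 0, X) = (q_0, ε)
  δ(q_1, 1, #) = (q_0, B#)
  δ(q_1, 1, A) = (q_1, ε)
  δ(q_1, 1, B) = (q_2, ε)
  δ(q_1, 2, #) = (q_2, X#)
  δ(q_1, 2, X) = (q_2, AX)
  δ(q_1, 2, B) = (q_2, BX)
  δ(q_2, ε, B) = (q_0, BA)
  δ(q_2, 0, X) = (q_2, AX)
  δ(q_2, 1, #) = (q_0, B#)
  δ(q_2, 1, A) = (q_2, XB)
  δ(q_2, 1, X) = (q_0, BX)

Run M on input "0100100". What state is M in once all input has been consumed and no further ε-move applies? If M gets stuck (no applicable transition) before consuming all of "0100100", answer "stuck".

(q_0, 0100100, #)
  read 0, top #: go to q_0, push B# → (q_0, 100100, B#)
  read 1, top B: go to q_0, push ε → (q_0, 00100, #)
  read 0, top #: go to q_0, push B# → (q_0, 0100, B#)
  read 0, top B: go to q_1, push A → (q_1, 100, A#)
  read 1, top A: go to q_1, push ε → (q_1, 00, #)
  read 0, top #: go to q_1, push # → (q_1, 0, #)
  read 0, top #: go to q_1, push # → (q_1, ε, #)
All input consumed; M is in state q_1.

q_1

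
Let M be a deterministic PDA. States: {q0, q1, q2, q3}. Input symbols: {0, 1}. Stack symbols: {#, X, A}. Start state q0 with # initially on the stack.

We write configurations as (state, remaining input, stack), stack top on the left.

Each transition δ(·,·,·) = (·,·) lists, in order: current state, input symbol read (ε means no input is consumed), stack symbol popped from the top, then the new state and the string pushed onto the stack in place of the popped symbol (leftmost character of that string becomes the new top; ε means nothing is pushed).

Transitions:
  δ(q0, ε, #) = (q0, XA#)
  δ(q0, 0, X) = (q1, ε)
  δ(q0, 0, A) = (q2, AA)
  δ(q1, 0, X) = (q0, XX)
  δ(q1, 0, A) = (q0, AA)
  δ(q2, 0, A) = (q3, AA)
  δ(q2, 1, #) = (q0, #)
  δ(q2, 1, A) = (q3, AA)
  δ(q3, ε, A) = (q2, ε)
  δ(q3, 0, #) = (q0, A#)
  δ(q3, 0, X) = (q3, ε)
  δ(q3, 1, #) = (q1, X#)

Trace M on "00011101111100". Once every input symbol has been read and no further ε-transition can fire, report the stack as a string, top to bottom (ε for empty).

AAA#

(q0, 00011101111100, #)
  ε-move, top #: go to q0, push XA# → (q0, 00011101111100, XA#)
  read 0, top X: go to q1, push ε → (q1, 0011101111100, A#)
  read 0, top A: go to q0, push AA → (q0, 011101111100, AA#)
  read 0, top A: go to q2, push AA → (q2, 11101111100, AAA#)
  read 1, top A: go to q3, push AA → (q3, 1101111100, AAAA#)
  ε-move, top A: go to q2, push ε → (q2, 1101111100, AAA#)
  read 1, top A: go to q3, push AA → (q3, 101111100, AAAA#)
  ε-move, top A: go to q2, push ε → (q2, 101111100, AAA#)
  read 1, top A: go to q3, push AA → (q3, 01111100, AAAA#)
  ε-move, top A: go to q2, push ε → (q2, 01111100, AAA#)
  read 0, top A: go to q3, push AA → (q3, 1111100, AAAA#)
  ε-move, top A: go to q2, push ε → (q2, 1111100, AAA#)
  read 1, top A: go to q3, push AA → (q3, 111100, AAAA#)
  ε-move, top A: go to q2, push ε → (q2, 111100, AAA#)
  read 1, top A: go to q3, push AA → (q3, 11100, AAAA#)
  ε-move, top A: go to q2, push ε → (q2, 11100, AAA#)
  read 1, top A: go to q3, push AA → (q3, 1100, AAAA#)
  ε-move, top A: go to q2, push ε → (q2, 1100, AAA#)
  read 1, top A: go to q3, push AA → (q3, 100, AAAA#)
  ε-move, top A: go to q2, push ε → (q2, 100, AAA#)
  read 1, top A: go to q3, push AA → (q3, 00, AAAA#)
  ε-move, top A: go to q2, push ε → (q2, 00, AAA#)
  read 0, top A: go to q3, push AA → (q3, 0, AAAA#)
  ε-move, top A: go to q2, push ε → (q2, 0, AAA#)
  read 0, top A: go to q3, push AA → (q3, ε, AAAA#)
  ε-move, top A: go to q2, push ε → (q2, ε, AAA#)
All input consumed in state q2 with stack AAA#.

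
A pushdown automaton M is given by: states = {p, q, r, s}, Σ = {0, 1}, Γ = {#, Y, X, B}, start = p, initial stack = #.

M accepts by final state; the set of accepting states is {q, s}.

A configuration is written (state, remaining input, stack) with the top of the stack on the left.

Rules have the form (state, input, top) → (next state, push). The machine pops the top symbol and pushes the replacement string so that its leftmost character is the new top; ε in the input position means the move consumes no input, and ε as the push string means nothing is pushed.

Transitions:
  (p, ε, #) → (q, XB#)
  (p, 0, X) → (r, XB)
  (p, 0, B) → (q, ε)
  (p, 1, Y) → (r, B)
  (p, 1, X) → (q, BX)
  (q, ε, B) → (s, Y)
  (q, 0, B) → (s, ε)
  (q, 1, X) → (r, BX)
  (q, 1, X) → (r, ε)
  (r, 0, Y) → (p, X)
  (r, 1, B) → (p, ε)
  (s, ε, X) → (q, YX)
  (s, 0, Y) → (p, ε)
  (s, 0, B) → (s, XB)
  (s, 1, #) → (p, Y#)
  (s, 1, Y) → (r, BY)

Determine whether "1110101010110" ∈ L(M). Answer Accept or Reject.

No computation consumes all input and reaches a final state.

Reject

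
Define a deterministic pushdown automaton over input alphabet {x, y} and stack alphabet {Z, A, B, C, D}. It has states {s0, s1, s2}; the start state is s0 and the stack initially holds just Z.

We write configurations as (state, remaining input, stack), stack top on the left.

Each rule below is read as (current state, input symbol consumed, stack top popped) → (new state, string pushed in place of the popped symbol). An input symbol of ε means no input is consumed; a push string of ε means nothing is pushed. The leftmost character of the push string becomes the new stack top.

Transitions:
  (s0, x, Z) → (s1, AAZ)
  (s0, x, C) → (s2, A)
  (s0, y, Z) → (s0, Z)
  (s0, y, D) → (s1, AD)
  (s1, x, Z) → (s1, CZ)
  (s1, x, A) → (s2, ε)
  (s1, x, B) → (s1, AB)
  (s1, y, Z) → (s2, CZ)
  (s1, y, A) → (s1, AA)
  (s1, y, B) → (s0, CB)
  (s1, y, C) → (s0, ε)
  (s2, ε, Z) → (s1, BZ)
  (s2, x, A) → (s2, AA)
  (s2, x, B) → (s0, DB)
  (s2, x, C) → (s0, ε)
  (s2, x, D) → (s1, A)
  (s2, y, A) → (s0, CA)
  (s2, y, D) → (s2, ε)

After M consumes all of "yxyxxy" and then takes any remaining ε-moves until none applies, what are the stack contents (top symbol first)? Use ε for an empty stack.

CAAAZ

(s0, yxyxxy, Z)
  read y, top Z: go to s0, push Z → (s0, xyxxy, Z)
  read x, top Z: go to s1, push AAZ → (s1, yxxy, AAZ)
  read y, top A: go to s1, push AA → (s1, xxy, AAAZ)
  read x, top A: go to s2, push ε → (s2, xy, AAZ)
  read x, top A: go to s2, push AA → (s2, y, AAAZ)
  read y, top A: go to s0, push CA → (s0, ε, CAAAZ)
All input consumed in state s0 with stack CAAAZ.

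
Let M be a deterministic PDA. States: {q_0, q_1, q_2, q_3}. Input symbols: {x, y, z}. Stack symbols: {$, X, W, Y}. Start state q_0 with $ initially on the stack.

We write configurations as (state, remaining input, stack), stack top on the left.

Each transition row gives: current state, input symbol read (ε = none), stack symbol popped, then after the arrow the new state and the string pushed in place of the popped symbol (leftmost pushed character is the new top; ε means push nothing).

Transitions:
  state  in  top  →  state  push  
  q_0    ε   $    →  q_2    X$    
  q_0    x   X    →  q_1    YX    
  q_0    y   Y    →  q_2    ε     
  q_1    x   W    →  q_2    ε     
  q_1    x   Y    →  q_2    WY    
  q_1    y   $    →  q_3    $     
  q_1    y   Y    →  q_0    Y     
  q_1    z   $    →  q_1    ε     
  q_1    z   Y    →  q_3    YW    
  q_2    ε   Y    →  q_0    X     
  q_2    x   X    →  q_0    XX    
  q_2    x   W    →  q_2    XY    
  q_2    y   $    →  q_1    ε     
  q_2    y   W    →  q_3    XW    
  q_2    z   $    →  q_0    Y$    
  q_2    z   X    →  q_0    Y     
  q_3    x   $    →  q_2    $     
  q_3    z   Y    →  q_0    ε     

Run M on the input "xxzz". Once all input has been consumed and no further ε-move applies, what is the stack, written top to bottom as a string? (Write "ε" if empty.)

WXX$

(q_0, xxzz, $)
  ε-move, top $: go to q_2, push X$ → (q_2, xxzz, X$)
  read x, top X: go to q_0, push XX → (q_0, xzz, XX$)
  read x, top X: go to q_1, push YX → (q_1, zz, YXX$)
  read z, top Y: go to q_3, push YW → (q_3, z, YWXX$)
  read z, top Y: go to q_0, push ε → (q_0, ε, WXX$)
All input consumed in state q_0 with stack WXX$.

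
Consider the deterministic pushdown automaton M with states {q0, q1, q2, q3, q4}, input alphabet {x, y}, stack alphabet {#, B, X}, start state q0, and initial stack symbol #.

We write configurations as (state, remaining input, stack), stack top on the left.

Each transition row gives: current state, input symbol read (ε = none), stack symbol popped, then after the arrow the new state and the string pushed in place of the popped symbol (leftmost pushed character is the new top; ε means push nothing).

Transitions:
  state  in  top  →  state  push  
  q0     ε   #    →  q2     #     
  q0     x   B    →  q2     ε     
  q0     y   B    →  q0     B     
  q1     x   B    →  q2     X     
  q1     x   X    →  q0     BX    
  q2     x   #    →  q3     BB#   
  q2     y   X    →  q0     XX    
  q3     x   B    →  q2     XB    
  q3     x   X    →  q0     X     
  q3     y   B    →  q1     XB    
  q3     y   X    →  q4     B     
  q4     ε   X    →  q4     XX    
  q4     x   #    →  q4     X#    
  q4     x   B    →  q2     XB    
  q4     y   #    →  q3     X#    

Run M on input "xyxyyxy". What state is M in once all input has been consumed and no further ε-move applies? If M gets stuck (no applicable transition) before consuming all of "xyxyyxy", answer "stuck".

q0

(q0, xyxyyxy, #)
  ε-move, top #: go to q2, push # → (q2, xyxyyxy, #)
  read x, top #: go to q3, push BB# → (q3, yxyyxy, BB#)
  read y, top B: go to q1, push XB → (q1, xyyxy, XBB#)
  read x, top X: go to q0, push BX → (q0, yyxy, BXBB#)
  read y, top B: go to q0, push B → (q0, yxy, BXBB#)
  read y, top B: go to q0, push B → (q0, xy, BXBB#)
  read x, top B: go to q2, push ε → (q2, y, XBB#)
  read y, top X: go to q0, push XX → (q0, ε, XXBB#)
All input consumed; M is in state q0.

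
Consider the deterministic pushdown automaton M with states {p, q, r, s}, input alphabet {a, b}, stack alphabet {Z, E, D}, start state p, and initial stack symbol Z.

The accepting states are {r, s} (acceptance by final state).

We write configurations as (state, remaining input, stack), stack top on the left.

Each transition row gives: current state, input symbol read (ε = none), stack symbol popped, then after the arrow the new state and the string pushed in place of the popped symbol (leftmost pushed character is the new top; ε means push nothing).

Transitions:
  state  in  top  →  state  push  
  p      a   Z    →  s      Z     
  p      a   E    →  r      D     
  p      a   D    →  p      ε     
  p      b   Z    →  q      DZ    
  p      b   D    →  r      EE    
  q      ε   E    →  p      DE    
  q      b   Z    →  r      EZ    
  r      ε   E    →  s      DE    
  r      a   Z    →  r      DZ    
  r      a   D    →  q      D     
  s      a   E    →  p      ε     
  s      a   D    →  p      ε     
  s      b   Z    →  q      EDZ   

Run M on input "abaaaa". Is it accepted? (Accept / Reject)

Reject

(p, abaaaa, Z)
  read a, top Z: go to s, push Z → (s, baaaa, Z)
  read b, top Z: go to q, push EDZ → (q, aaaa, EDZ)
  ε-move, top E: go to p, push DE → (p, aaaa, DEDZ)
  read a, top D: go to p, push ε → (p, aaa, EDZ)
  read a, top E: go to r, push D → (r, aa, DDZ)
  read a, top D: go to q, push D → (q, a, DDZ)
No transition applies at (q, a, DDZ); input not fully consumed.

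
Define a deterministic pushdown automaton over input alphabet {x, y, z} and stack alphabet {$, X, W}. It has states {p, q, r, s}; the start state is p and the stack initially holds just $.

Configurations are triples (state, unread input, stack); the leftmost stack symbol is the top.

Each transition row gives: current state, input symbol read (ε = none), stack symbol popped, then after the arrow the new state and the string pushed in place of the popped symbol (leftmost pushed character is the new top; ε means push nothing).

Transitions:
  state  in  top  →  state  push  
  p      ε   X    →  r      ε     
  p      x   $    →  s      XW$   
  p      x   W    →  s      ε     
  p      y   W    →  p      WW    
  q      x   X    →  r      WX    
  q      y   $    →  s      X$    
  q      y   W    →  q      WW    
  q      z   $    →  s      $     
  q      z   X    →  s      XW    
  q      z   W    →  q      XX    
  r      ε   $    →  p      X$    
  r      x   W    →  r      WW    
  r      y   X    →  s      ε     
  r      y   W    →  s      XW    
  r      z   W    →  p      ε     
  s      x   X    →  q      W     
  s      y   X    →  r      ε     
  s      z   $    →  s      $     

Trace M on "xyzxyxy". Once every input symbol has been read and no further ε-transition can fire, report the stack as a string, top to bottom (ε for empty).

(p, xyzxyxy, $)
  read x, top $: go to s, push XW$ → (s, yzxyxy, XW$)
  read y, top X: go to r, push ε → (r, zxyxy, W$)
  read z, top W: go to p, push ε → (p, xyxy, $)
  read x, top $: go to s, push XW$ → (s, yxy, XW$)
  read y, top X: go to r, push ε → (r, xy, W$)
  read x, top W: go to r, push WW → (r, y, WW$)
  read y, top W: go to s, push XW → (s, ε, XWW$)
All input consumed in state s with stack XWW$.

XWW$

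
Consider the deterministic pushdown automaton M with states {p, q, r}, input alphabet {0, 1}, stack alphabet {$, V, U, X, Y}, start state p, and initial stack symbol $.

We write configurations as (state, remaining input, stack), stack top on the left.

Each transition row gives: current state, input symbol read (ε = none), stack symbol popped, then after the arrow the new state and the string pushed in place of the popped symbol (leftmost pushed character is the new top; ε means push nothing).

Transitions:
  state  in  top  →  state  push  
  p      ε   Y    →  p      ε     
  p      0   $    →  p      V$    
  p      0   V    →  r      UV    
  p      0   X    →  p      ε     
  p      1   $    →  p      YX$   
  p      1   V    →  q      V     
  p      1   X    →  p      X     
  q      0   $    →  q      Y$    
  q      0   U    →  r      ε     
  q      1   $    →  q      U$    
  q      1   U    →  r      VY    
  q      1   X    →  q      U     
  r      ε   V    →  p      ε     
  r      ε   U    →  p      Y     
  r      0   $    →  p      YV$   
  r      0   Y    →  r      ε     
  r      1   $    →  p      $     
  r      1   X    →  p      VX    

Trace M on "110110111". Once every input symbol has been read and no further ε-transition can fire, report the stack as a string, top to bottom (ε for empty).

(p, 110110111, $) ⊢ (p, 10110111, YX$) ⊢ (p, 10110111, X$) ⊢ (p, 0110111, X$) ⊢ (p, 110111, $) ⊢ (p, 10111, YX$) ⊢ (p, 10111, X$) ⊢ (p, 0111, X$) ⊢ (p, 111, $) ⊢ (p, 11, YX$) ⊢ (p, 11, X$) ⊢ (p, 1, X$) ⊢ (p, ε, X$)
All input consumed in state p with stack X$.

X$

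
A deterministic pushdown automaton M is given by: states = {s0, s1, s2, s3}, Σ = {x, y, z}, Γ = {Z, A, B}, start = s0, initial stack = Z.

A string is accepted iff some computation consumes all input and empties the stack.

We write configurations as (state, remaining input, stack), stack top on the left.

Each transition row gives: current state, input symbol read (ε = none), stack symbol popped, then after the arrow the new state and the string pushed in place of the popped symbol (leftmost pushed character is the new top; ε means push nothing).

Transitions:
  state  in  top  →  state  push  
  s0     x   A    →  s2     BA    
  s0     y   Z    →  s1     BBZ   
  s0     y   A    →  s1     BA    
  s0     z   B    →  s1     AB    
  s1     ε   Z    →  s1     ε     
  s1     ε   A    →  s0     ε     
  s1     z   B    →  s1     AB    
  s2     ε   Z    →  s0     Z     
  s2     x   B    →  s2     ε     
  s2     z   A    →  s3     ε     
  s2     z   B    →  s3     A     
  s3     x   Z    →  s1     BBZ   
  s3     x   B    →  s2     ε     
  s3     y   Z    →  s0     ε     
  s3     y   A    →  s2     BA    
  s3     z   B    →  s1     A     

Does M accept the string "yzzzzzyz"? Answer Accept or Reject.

(s0, yzzzzzyz, Z)
  read y, top Z: go to s1, push BBZ → (s1, zzzzzyz, BBZ)
  read z, top B: go to s1, push AB → (s1, zzzzyz, ABBZ)
  ε-move, top A: go to s0, push ε → (s0, zzzzyz, BBZ)
  read z, top B: go to s1, push AB → (s1, zzzyz, ABBZ)
  ε-move, top A: go to s0, push ε → (s0, zzzyz, BBZ)
  read z, top B: go to s1, push AB → (s1, zzyz, ABBZ)
  ε-move, top A: go to s0, push ε → (s0, zzyz, BBZ)
  read z, top B: go to s1, push AB → (s1, zyz, ABBZ)
  ε-move, top A: go to s0, push ε → (s0, zyz, BBZ)
  read z, top B: go to s1, push AB → (s1, yz, ABBZ)
  ε-move, top A: go to s0, push ε → (s0, yz, BBZ)
No transition applies at (s0, yz, BBZ); input not fully consumed.

Reject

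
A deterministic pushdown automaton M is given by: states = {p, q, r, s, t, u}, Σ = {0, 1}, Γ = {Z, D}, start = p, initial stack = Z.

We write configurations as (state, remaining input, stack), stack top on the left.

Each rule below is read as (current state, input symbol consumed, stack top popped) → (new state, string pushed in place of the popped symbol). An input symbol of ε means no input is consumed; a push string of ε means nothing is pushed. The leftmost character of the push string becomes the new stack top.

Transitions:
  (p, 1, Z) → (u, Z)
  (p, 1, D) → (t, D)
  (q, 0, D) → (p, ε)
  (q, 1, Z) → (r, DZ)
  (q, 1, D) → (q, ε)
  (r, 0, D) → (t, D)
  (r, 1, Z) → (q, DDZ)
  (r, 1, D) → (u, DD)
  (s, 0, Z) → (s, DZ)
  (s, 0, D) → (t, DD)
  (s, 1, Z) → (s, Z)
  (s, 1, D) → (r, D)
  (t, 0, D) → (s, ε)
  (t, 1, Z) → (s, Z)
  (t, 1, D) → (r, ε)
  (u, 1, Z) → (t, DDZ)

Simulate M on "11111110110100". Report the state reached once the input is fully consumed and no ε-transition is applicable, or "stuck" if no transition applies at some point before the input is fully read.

stuck

(p, 11111110110100, Z)
  read 1, top Z: go to u, push Z → (u, 1111110110100, Z)
  read 1, top Z: go to t, push DDZ → (t, 111110110100, DDZ)
  read 1, top D: go to r, push ε → (r, 11110110100, DZ)
  read 1, top D: go to u, push DD → (u, 1110110100, DDZ)
No transition for (u, 1, top D); M blocks with input 1110110100 remaining.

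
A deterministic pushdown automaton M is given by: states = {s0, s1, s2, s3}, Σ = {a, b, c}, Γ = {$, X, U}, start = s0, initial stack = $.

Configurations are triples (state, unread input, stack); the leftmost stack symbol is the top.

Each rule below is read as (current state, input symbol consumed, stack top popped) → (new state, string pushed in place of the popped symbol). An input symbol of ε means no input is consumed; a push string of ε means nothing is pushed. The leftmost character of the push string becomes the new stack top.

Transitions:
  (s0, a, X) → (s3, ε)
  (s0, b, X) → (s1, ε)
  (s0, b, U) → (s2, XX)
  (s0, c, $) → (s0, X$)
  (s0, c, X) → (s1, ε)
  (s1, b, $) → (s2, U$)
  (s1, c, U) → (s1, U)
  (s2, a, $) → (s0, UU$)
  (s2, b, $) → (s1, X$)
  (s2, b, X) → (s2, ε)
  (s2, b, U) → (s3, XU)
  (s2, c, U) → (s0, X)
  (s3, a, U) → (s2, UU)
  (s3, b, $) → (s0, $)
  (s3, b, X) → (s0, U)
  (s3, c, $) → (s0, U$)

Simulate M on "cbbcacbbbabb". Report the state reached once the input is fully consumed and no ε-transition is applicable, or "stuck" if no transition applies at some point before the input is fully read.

(s0, cbbcacbbbabb, $) ⊢ (s0, bbcacbbbabb, X$) ⊢ (s1, bcacbbbabb, $) ⊢ (s2, cacbbbabb, U$) ⊢ (s0, acbbbabb, X$) ⊢ (s3, cbbbabb, $) ⊢ (s0, bbbabb, U$) ⊢ (s2, bbabb, XX$) ⊢ (s2, babb, X$) ⊢ (s2, abb, $) ⊢ (s0, bb, UU$) ⊢ (s2, b, XXU$) ⊢ (s2, ε, XU$)
All input consumed; M is in state s2.

s2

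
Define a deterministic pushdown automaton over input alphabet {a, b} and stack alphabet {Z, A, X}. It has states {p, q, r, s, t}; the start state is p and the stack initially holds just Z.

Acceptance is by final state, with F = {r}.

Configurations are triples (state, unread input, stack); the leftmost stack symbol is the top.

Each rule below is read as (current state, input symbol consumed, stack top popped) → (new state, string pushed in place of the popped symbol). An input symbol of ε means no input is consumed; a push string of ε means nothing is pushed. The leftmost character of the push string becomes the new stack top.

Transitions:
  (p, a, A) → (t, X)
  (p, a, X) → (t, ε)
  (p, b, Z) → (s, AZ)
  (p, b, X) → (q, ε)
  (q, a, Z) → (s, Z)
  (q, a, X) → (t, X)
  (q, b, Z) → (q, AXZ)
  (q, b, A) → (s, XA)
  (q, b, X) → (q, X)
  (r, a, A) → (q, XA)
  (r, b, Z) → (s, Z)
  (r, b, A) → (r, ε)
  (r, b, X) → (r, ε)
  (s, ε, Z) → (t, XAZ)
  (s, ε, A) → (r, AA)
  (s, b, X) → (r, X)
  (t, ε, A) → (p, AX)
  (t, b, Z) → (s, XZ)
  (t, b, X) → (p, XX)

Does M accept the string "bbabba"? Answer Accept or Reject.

(p, bbabba, Z) ⊢ (s, babba, AZ) ⊢ (r, babba, AAZ) ⊢ (r, abba, AZ) ⊢ (q, bba, XAZ) ⊢ (q, ba, XAZ) ⊢ (q, a, XAZ) ⊢ (t, ε, XAZ)
All input consumed; state t ∉ F and no further ε-move applies.

Reject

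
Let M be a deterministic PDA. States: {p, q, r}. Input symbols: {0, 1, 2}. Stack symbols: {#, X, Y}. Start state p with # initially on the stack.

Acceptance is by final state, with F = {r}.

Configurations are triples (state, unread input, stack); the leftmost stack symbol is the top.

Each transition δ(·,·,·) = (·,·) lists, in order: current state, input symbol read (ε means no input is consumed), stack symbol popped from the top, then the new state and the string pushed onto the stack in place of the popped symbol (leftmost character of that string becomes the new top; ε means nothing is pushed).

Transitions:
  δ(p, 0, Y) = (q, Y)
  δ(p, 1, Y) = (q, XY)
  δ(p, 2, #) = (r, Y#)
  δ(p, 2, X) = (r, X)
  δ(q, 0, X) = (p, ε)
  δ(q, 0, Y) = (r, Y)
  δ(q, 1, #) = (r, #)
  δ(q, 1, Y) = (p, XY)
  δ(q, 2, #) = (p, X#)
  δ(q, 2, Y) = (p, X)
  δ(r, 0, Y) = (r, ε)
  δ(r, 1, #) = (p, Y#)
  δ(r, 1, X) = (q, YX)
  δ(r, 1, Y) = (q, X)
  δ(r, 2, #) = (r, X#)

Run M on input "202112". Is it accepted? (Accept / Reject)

(p, 202112, #)
  read 2, top #: go to r, push Y# → (r, 02112, Y#)
  read 0, top Y: go to r, push ε → (r, 2112, #)
  read 2, top #: go to r, push X# → (r, 112, X#)
  read 1, top X: go to q, push YX → (q, 12, YX#)
  read 1, top Y: go to p, push XY → (p, 2, XYX#)
  read 2, top X: go to r, push X → (r, ε, XYX#)
All input consumed; state r ∈ F.

Accept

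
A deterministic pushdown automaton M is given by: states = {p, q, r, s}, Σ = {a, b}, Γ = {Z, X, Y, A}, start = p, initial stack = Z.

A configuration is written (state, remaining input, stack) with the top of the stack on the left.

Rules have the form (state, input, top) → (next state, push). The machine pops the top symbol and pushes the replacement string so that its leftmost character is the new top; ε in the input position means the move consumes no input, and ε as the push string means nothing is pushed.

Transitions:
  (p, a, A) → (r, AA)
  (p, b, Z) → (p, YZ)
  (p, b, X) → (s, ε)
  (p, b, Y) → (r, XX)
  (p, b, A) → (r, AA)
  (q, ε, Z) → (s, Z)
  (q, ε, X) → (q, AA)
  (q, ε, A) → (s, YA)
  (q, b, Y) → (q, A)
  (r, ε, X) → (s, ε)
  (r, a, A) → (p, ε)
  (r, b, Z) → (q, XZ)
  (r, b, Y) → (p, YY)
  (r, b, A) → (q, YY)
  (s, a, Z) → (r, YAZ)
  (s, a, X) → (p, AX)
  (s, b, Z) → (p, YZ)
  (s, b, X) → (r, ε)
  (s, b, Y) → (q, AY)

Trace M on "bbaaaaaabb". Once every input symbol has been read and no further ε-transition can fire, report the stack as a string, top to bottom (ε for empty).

(p, bbaaaaaabb, Z)
  read b, top Z: go to p, push YZ → (p, baaaaaabb, YZ)
  read b, top Y: go to r, push XX → (r, aaaaaabb, XXZ)
  ε-move, top X: go to s, push ε → (s, aaaaaabb, XZ)
  read a, top X: go to p, push AX → (p, aaaaabb, AXZ)
  read a, top A: go to r, push AA → (r, aaaabb, AAXZ)
  read a, top A: go to p, push ε → (p, aaabb, AXZ)
  read a, top A: go to r, push AA → (r, aabb, AAXZ)
  read a, top A: go to p, push ε → (p, abb, AXZ)
  read a, top A: go to r, push AA → (r, bb, AAXZ)
  read b, top A: go to q, push YY → (q, b, YYAXZ)
  read b, top Y: go to q, push A → (q, ε, AYAXZ)
  ε-move, top A: go to s, push YA → (s, ε, YAYAXZ)
All input consumed in state s with stack YAYAXZ.

YAYAXZ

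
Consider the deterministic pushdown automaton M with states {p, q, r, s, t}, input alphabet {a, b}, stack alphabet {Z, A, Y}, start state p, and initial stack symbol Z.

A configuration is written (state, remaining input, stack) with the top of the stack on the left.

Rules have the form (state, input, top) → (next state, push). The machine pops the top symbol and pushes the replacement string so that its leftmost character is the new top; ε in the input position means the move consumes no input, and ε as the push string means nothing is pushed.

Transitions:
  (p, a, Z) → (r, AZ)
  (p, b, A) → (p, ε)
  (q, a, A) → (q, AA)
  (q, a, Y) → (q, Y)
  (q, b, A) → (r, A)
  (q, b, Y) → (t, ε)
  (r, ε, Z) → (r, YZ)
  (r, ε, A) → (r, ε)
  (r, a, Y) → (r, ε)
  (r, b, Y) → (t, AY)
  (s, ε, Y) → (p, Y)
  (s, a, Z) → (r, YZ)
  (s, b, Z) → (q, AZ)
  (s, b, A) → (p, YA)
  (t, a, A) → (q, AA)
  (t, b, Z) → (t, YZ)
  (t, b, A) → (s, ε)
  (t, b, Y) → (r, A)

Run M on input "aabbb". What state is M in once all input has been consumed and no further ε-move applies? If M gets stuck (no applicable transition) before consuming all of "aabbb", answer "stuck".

stuck

(p, aabbb, Z) ⊢ (r, abbb, AZ) ⊢ (r, abbb, Z) ⊢ (r, abbb, YZ) ⊢ (r, bbb, Z) ⊢ (r, bbb, YZ) ⊢ (t, bb, AYZ) ⊢ (s, b, YZ) ⊢ (p, b, YZ)
No transition for (p, b, top Y); M blocks with input b remaining.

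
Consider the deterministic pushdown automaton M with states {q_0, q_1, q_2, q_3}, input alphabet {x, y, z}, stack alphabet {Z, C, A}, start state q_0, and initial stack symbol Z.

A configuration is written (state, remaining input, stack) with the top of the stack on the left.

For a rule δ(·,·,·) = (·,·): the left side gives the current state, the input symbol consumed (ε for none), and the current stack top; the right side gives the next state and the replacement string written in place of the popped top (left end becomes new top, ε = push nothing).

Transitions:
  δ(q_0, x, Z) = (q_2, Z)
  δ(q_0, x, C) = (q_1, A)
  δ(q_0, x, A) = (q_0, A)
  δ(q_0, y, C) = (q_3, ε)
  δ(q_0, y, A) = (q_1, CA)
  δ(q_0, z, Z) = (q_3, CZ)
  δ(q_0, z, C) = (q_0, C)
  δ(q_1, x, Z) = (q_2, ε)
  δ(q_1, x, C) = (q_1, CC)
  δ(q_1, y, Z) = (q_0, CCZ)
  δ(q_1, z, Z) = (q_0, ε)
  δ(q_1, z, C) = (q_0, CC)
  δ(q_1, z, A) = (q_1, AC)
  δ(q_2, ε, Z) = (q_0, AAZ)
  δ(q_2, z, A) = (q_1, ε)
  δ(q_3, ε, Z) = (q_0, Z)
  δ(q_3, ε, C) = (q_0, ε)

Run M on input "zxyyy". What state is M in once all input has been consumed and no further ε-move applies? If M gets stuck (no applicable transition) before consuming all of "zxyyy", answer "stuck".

stuck

(q_0, zxyyy, Z)
  read z, top Z: go to q_3, push CZ → (q_3, xyyy, CZ)
  ε-move, top C: go to q_0, push ε → (q_0, xyyy, Z)
  read x, top Z: go to q_2, push Z → (q_2, yyy, Z)
  ε-move, top Z: go to q_0, push AAZ → (q_0, yyy, AAZ)
  read y, top A: go to q_1, push CA → (q_1, yy, CAAZ)
No transition for (q_1, y, top C); M blocks with input yy remaining.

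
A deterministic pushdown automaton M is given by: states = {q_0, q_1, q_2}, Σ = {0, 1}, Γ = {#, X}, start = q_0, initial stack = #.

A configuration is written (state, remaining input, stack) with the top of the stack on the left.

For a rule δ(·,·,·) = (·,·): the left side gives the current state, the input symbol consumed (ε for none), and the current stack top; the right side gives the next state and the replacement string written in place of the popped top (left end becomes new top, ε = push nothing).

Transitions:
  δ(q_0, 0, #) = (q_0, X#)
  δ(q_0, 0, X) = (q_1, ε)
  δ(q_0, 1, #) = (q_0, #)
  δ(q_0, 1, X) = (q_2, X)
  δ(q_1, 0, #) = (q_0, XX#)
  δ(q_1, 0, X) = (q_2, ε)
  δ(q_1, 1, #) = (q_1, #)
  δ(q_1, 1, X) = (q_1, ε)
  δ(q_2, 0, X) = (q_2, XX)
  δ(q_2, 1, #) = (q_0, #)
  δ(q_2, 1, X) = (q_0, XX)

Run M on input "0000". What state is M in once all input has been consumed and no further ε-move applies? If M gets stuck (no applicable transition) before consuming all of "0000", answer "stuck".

(q_0, 0000, #) ⊢ (q_0, 000, X#) ⊢ (q_1, 00, #) ⊢ (q_0, 0, XX#) ⊢ (q_1, ε, X#)
All input consumed; M is in state q_1.

q_1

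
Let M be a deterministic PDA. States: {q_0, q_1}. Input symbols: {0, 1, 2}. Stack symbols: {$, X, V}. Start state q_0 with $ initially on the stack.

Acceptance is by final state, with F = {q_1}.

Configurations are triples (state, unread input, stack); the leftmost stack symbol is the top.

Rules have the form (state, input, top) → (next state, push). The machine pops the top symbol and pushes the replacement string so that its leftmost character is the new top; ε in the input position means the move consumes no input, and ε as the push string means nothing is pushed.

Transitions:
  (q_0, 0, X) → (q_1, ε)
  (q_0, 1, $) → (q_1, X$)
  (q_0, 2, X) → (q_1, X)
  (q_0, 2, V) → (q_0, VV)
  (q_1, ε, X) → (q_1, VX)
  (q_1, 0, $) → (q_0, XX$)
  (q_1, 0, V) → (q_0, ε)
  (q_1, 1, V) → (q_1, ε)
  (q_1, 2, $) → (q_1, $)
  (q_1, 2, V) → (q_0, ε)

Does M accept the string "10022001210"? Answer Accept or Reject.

Reject

(q_0, 10022001210, $) ⊢ (q_1, 0022001210, X$) ⊢ (q_1, 0022001210, VX$) ⊢ (q_0, 022001210, X$) ⊢ (q_1, 22001210, $) ⊢ (q_1, 2001210, $) ⊢ (q_1, 001210, $) ⊢ (q_0, 01210, XX$) ⊢ (q_1, 1210, X$) ⊢ (q_1, 1210, VX$) ⊢ (q_1, 210, X$) ⊢ (q_1, 210, VX$) ⊢ (q_0, 10, X$)
No transition applies at (q_0, 10, X$); input not fully consumed.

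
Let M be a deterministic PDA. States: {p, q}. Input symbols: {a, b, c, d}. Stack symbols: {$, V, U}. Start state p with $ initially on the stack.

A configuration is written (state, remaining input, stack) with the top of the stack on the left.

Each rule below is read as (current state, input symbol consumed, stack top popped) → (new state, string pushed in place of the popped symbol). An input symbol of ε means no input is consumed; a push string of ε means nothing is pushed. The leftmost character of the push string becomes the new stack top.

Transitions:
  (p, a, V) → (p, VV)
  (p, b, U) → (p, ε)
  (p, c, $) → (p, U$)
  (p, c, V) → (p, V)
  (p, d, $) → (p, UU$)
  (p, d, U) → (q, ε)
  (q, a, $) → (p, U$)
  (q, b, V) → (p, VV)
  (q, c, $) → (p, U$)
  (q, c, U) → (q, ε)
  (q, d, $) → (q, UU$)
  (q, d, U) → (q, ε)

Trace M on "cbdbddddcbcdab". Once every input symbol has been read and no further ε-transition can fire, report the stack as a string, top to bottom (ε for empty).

(p, cbdbddddcbcdab, $)
  read c, top $: go to p, push U$ → (p, bdbddddcbcdab, U$)
  read b, top U: go to p, push ε → (p, dbddddcbcdab, $)
  read d, top $: go to p, push UU$ → (p, bddddcbcdab, UU$)
  read b, top U: go to p, push ε → (p, ddddcbcdab, U$)
  read d, top U: go to q, push ε → (q, dddcbcdab, $)
  read d, top $: go to q, push UU$ → (q, ddcbcdab, UU$)
  read d, top U: go to q, push ε → (q, dcbcdab, U$)
  read d, top U: go to q, push ε → (q, cbcdab, $)
  read c, top $: go to p, push U$ → (p, bcdab, U$)
  read b, top U: go to p, push ε → (p, cdab, $)
  read c, top $: go to p, push U$ → (p, dab, U$)
  read d, top U: go to q, push ε → (q, ab, $)
  read a, top $: go to p, push U$ → (p, b, U$)
  read b, top U: go to p, push ε → (p, ε, $)
All input consumed in state p with stack $.

$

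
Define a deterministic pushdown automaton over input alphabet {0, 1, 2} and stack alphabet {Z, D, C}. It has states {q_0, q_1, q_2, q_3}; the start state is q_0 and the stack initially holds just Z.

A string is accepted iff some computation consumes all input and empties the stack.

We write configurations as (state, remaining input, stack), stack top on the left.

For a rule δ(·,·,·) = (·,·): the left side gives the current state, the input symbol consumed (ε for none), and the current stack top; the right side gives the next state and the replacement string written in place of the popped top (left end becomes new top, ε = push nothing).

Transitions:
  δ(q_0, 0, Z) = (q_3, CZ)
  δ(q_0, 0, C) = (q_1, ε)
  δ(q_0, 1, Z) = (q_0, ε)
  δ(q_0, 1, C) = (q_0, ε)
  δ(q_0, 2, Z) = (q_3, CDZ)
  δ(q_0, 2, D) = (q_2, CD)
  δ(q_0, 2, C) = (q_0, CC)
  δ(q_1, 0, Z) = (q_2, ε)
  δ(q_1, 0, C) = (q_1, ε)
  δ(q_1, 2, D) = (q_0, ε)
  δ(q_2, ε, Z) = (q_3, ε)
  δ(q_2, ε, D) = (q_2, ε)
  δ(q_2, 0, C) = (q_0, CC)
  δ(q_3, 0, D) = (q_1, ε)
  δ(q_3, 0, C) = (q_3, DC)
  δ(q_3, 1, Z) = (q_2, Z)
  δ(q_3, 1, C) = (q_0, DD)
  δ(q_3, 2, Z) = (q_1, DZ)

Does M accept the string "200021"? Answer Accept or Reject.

Accept

(q_0, 200021, Z)
  read 2, top Z: go to q_3, push CDZ → (q_3, 00021, CDZ)
  read 0, top C: go to q_3, push DC → (q_3, 0021, DCDZ)
  read 0, top D: go to q_1, push ε → (q_1, 021, CDZ)
  read 0, top C: go to q_1, push ε → (q_1, 21, DZ)
  read 2, top D: go to q_0, push ε → (q_0, 1, Z)
  read 1, top Z: go to q_0, push ε → (q_0, ε, ε)
All input consumed and the stack is empty.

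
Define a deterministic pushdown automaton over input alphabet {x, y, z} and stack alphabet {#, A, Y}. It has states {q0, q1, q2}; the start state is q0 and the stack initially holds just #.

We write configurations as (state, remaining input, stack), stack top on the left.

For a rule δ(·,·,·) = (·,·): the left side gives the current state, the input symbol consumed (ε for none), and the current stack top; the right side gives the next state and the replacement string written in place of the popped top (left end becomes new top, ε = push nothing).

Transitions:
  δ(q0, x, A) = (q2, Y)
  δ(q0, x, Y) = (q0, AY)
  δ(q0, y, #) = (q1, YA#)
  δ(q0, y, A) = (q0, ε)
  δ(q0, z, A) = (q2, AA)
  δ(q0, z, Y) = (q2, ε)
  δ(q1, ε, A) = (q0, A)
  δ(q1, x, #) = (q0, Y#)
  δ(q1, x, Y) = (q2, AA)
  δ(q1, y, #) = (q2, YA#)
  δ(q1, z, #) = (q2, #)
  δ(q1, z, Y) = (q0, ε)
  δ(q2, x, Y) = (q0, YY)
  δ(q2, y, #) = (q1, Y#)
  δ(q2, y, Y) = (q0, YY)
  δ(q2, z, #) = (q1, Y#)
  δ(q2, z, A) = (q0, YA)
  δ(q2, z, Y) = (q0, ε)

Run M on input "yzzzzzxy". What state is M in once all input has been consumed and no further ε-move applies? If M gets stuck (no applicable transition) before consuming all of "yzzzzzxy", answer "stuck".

q0

(q0, yzzzzzxy, #) ⊢ (q1, zzzzzxy, YA#) ⊢ (q0, zzzzxy, A#) ⊢ (q2, zzzxy, AA#) ⊢ (q0, zzxy, YAA#) ⊢ (q2, zxy, AA#) ⊢ (q0, xy, YAA#) ⊢ (q0, y, AYAA#) ⊢ (q0, ε, YAA#)
All input consumed; M is in state q0.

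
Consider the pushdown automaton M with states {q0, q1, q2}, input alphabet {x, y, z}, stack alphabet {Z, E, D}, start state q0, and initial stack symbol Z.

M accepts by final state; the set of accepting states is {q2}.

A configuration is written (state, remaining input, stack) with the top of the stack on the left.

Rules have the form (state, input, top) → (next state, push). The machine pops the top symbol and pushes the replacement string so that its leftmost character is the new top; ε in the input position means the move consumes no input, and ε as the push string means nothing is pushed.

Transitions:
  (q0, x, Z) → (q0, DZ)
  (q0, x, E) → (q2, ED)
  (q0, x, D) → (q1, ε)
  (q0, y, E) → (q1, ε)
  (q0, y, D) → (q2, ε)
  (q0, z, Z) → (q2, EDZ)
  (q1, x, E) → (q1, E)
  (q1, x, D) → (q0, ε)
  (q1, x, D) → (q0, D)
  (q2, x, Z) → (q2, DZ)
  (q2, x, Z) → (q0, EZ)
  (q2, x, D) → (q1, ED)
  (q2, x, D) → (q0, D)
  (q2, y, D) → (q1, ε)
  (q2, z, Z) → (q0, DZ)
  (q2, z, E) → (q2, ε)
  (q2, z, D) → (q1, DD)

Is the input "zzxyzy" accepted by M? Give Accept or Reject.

One accepting computation: (q0, zzxyzy, Z) ⊢ (q2, zxyzy, EDZ) ⊢ (q2, xyzy, DZ) ⊢ (q0, yzy, DZ) ⊢ (q2, zy, Z) ⊢ (q0, y, DZ) ⊢ (q2, ε, Z)
All input consumed and state q2 ∈ F.

Accept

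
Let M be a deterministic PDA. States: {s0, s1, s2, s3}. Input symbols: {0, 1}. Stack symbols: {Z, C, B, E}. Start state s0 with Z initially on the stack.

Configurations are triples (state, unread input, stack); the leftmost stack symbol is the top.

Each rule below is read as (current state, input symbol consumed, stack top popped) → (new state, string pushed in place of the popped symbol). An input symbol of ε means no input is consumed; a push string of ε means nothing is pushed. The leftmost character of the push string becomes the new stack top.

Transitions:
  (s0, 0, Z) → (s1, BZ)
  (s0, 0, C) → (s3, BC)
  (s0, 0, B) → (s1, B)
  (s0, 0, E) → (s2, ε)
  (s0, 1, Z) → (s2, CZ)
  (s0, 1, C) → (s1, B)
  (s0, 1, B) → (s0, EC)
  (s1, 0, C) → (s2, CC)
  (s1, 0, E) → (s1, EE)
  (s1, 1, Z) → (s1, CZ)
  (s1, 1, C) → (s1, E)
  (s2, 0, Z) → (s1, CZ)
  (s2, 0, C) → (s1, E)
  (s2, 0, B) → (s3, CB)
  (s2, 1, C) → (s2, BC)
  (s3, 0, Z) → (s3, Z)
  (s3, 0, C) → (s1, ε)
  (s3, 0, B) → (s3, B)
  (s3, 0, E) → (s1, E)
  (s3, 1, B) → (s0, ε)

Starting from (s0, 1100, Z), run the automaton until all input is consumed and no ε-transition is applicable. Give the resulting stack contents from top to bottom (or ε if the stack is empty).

BCZ

(s0, 1100, Z)
  read 1, top Z: go to s2, push CZ → (s2, 100, CZ)
  read 1, top C: go to s2, push BC → (s2, 00, BCZ)
  read 0, top B: go to s3, push CB → (s3, 0, CBCZ)
  read 0, top C: go to s1, push ε → (s1, ε, BCZ)
All input consumed in state s1 with stack BCZ.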